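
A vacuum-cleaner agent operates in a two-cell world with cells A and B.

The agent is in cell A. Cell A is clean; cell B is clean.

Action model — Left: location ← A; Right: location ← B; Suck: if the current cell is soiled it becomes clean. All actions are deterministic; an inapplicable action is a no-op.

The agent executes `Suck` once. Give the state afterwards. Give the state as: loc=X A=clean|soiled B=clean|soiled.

start: loc=A A=clean B=clean
t=1 Suck ⇒ loc=A A=clean B=clean

loc=A A=clean B=clean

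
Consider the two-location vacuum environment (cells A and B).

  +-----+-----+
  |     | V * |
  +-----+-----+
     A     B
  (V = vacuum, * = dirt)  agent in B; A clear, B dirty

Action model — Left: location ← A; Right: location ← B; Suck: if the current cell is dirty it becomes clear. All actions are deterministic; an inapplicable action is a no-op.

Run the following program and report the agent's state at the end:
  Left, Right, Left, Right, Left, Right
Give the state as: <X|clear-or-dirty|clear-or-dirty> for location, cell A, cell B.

1) do Left; now <A|clear|dirty>
2) do Right; now <B|clear|dirty>
3) do Left; now <A|clear|dirty>
4) do Right; now <B|clear|dirty>
5) do Left; now <A|clear|dirty>
6) do Right; now <B|clear|dirty>

<B|clear|dirty>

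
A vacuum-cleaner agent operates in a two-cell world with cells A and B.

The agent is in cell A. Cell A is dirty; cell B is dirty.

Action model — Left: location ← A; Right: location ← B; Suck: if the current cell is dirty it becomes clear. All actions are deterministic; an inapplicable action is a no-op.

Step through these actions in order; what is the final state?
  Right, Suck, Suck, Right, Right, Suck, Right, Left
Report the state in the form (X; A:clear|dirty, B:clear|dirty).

t=1 Right ⇒ (B; A:dirty, B:dirty)
t=2 Suck ⇒ (B; A:dirty, B:clear)
t=3 Suck ⇒ (B; A:dirty, B:clear)
t=4 Right ⇒ (B; A:dirty, B:clear)
t=5 Right ⇒ (B; A:dirty, B:clear)
t=6 Suck ⇒ (B; A:dirty, B:clear)
t=7 Right ⇒ (B; A:dirty, B:clear)
t=8 Left ⇒ (A; A:dirty, B:clear)

(A; A:dirty, B:clear)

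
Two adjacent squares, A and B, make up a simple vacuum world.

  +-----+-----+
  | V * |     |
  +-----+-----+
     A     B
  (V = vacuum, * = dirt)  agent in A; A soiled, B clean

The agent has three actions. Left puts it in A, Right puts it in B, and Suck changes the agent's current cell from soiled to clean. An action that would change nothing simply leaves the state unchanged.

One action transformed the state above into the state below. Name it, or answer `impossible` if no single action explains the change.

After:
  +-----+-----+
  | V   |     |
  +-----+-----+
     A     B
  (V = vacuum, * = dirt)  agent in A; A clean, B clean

Suck

try  Left: (A; A:soiled, B:clean)
try Right: (B; A:soiled, B:clean)
try  Suck: (A; A:clean, B:clean)  ← match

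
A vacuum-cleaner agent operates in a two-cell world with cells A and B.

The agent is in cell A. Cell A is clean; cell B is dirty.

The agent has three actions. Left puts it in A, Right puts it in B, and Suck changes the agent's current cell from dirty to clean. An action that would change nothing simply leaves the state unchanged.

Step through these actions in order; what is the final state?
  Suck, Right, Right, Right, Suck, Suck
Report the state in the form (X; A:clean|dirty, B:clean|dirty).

(B; A:clean, B:clean)

Suck (#1): (A; A:clean, B:dirty)
Right (#2): (B; A:clean, B:dirty)
Right (#3): (B; A:clean, B:dirty)
Right (#4): (B; A:clean, B:dirty)
Suck (#5): (B; A:clean, B:clean)
Suck (#6): (B; A:clean, B:clean)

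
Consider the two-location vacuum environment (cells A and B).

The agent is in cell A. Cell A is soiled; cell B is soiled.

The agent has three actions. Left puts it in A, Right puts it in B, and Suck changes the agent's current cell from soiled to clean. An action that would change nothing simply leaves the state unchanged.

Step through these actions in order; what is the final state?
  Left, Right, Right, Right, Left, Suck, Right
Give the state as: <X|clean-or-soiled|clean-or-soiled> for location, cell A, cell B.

<B|clean|soiled>

Left (#1): <A|soiled|soiled>
Right (#2): <B|soiled|soiled>
Right (#3): <B|soiled|soiled>
Right (#4): <B|soiled|soiled>
Left (#5): <A|soiled|soiled>
Suck (#6): <A|clean|soiled>
Right (#7): <B|clean|soiled>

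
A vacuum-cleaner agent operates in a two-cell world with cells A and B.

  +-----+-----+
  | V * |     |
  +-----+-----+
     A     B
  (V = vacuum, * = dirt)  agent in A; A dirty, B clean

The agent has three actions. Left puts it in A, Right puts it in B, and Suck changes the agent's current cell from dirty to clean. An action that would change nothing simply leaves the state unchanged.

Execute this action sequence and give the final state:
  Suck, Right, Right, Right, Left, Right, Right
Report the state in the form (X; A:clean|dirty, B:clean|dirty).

step 1/7 (Suck): (A; A:clean, B:clean)
step 2/7 (Right): (B; A:clean, B:clean)
step 3/7 (Right): (B; A:clean, B:clean)
step 4/7 (Right): (B; A:clean, B:clean)
step 5/7 (Left): (A; A:clean, B:clean)
step 6/7 (Right): (B; A:clean, B:clean)
step 7/7 (Right): (B; A:clean, B:clean)

(B; A:clean, B:clean)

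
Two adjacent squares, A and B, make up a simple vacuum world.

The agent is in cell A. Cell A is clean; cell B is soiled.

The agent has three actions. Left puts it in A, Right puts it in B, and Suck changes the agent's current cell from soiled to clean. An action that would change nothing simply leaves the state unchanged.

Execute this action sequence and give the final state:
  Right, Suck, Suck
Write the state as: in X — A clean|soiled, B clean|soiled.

in B — A clean, B clean

Right (#1): in B — A clean, B soiled
Suck (#2): in B — A clean, B clean
Suck (#3): in B — A clean, B clean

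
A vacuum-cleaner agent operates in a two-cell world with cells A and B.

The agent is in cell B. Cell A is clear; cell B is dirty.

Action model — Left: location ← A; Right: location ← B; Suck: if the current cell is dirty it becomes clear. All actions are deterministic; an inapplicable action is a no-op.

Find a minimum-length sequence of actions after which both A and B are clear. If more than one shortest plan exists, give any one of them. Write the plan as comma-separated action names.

1. Suck → in B — A clear, B clear
min 1: B is dirty, one Suck

Suck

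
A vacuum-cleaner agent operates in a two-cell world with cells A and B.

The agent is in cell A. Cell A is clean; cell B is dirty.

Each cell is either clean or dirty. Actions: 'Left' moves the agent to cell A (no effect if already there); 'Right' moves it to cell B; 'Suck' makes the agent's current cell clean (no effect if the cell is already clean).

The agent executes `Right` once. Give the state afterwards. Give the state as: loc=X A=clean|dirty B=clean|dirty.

start: loc=A A=clean B=dirty
1) do Right; now loc=B A=clean B=dirty

loc=B A=clean B=dirty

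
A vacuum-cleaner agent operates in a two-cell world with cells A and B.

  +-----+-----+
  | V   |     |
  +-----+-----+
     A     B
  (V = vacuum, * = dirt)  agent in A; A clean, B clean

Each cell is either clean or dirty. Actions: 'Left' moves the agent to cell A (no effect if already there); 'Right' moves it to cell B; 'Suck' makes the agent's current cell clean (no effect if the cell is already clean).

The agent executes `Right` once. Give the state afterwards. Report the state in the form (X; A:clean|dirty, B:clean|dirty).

start: (A; A:clean, B:clean)
1. Right → (B; A:clean, B:clean)

(B; A:clean, B:clean)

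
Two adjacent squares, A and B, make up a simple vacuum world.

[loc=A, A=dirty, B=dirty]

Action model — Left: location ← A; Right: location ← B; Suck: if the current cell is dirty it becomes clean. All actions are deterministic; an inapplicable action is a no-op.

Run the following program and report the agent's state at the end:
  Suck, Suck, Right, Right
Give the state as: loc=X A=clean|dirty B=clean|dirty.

loc=B A=clean B=dirty

t=1 Suck ⇒ loc=A A=clean B=dirty
t=2 Suck ⇒ loc=A A=clean B=dirty
t=3 Right ⇒ loc=B A=clean B=dirty
t=4 Right ⇒ loc=B A=clean B=dirty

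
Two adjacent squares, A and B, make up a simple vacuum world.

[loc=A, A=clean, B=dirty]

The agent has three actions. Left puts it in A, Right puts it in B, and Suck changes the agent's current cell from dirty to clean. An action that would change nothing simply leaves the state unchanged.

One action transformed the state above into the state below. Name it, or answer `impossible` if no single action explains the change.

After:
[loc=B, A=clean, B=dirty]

Right

try  Left: in A — A clean, B dirty
try Right: in B — A clean, B dirty  ← match
try  Suck: in A — A clean, B dirty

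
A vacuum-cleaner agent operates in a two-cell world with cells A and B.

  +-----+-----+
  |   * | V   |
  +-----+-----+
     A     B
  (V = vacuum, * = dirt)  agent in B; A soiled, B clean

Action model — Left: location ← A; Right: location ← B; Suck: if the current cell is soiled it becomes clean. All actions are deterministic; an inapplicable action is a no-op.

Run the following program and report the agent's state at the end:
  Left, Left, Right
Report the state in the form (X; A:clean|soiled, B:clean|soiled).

(B; A:soiled, B:clean)

step 1/3 (Left): (A; A:soiled, B:clean)
step 2/3 (Left): (A; A:soiled, B:clean)
step 3/3 (Right): (B; A:soiled, B:clean)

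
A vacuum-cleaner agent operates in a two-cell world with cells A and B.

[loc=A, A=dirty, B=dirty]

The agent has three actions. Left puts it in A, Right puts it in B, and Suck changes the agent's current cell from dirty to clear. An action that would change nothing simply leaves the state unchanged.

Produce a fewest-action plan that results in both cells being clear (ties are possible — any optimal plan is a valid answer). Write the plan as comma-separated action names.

[1] after Suck: in A — A clear, B dirty
[2] after Right: in B — A clear, B dirty
[3] after Suck: in B — A clear, B clear
min 3: Suck A + move + Suck B

Suck, Right, Suck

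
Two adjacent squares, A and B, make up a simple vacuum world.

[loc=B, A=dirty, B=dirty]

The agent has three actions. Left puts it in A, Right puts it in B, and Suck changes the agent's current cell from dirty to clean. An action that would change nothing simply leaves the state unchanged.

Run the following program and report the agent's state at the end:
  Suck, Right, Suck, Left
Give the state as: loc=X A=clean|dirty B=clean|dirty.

loc=A A=dirty B=clean

t=1 Suck ⇒ loc=B A=dirty B=clean
t=2 Right ⇒ loc=B A=dirty B=clean
t=3 Suck ⇒ loc=B A=dirty B=clean
t=4 Left ⇒ loc=A A=dirty B=clean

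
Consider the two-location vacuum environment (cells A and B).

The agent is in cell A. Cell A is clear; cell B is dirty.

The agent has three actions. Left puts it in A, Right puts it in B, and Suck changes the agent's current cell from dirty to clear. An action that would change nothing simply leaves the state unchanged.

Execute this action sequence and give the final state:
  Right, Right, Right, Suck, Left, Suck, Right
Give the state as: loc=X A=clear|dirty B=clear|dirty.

1) do Right; now loc=B A=clear B=dirty
2) do Right; now loc=B A=clear B=dirty
3) do Right; now loc=B A=clear B=dirty
4) do Suck; now loc=B A=clear B=clear
5) do Left; now loc=A A=clear B=clear
6) do Suck; now loc=A A=clear B=clear
7) do Right; now loc=B A=clear B=clear

loc=B A=clear B=clear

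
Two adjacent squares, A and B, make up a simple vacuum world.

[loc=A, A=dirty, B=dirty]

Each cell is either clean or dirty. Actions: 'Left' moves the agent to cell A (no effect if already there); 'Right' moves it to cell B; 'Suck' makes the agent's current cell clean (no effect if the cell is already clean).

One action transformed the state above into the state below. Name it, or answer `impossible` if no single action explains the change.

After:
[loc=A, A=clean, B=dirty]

try  Left: loc=A A=dirty B=dirty
try Right: loc=B A=dirty B=dirty
try  Suck: loc=A A=clean B=dirty  ← match

Suck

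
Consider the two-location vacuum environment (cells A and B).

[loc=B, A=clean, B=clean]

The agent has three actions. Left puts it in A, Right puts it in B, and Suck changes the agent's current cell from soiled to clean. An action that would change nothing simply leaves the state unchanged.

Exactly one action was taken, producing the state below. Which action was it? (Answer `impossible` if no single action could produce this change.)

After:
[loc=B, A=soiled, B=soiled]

try  Left: in A — A clean, B clean
try Right: in B — A clean, B clean
try  Suck: in B — A clean, B clean
no single action produces the after-state

impossible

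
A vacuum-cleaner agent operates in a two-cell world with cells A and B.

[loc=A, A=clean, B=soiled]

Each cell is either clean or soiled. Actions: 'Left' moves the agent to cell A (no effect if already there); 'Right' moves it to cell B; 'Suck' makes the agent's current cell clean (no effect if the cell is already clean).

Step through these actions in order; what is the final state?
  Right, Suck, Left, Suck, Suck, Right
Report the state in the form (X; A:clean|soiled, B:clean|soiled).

(B; A:clean, B:clean)

1) do Right; now (B; A:clean, B:soiled)
2) do Suck; now (B; A:clean, B:clean)
3) do Left; now (A; A:clean, B:clean)
4) do Suck; now (A; A:clean, B:clean)
5) do Suck; now (A; A:clean, B:clean)
6) do Right; now (B; A:clean, B:clean)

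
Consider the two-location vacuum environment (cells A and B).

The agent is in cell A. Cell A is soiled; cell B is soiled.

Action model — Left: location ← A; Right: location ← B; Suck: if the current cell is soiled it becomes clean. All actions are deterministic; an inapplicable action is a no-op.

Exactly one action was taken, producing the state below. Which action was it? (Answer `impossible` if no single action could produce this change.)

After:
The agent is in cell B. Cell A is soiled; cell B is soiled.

Right

try  Left: (A; A:soiled, B:soiled)
try Right: (B; A:soiled, B:soiled)  ← match
try  Suck: (A; A:clean, B:soiled)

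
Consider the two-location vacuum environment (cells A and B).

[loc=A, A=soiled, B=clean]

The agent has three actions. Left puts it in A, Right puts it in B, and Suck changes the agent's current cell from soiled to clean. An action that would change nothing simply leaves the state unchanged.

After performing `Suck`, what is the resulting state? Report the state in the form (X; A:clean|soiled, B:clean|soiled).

(A; A:clean, B:clean)

start: (A; A:soiled, B:clean)
step 1/1 (Suck): (A; A:clean, B:clean)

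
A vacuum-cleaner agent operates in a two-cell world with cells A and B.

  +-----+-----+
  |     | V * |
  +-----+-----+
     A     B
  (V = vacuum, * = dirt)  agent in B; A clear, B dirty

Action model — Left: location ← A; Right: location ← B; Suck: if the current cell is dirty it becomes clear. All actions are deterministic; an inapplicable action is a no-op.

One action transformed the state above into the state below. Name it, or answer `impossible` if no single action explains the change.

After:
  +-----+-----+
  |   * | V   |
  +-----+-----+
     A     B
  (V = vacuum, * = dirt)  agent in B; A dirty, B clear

try  Left: in A — A clear, B dirty
try Right: in B — A clear, B dirty
try  Suck: in B — A clear, B clear
no single action produces the after-state

impossible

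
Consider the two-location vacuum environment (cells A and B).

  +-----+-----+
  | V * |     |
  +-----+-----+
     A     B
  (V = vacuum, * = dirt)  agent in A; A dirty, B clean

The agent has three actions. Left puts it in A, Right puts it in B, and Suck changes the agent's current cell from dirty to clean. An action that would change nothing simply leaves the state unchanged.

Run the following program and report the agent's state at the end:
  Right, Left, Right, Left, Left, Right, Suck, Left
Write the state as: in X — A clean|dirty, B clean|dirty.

step 1/8 (Right): in B — A dirty, B clean
step 2/8 (Left): in A — A dirty, B clean
step 3/8 (Right): in B — A dirty, B clean
step 4/8 (Left): in A — A dirty, B clean
step 5/8 (Left): in A — A dirty, B clean
step 6/8 (Right): in B — A dirty, B clean
step 7/8 (Suck): in B — A dirty, B clean
step 8/8 (Left): in A — A dirty, B clean

in A — A dirty, B clean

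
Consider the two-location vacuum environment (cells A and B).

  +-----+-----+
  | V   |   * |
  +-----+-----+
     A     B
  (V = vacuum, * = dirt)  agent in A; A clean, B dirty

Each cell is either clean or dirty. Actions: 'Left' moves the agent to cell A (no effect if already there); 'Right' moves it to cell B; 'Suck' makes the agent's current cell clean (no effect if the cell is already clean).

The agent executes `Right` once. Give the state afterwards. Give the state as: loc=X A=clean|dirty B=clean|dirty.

loc=B A=clean B=dirty

start: loc=A A=clean B=dirty
1) do Right; now loc=B A=clean B=dirty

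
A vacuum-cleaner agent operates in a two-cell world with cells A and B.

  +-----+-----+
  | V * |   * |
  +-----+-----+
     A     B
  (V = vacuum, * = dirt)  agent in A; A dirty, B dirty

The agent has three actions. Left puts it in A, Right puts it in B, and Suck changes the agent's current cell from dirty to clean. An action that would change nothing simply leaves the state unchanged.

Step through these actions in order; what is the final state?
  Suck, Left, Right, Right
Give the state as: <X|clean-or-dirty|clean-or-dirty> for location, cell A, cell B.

[1] after Suck: <A|clean|dirty>
[2] after Left: <A|clean|dirty>
[3] after Right: <B|clean|dirty>
[4] after Right: <B|clean|dirty>

<B|clean|dirty>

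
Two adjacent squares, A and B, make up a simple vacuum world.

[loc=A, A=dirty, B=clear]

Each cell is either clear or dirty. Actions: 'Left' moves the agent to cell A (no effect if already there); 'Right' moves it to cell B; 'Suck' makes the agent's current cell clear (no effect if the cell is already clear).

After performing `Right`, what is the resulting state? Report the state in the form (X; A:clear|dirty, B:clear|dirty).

start: (A; A:dirty, B:clear)
1. Right → (B; A:dirty, B:clear)

(B; A:dirty, B:clear)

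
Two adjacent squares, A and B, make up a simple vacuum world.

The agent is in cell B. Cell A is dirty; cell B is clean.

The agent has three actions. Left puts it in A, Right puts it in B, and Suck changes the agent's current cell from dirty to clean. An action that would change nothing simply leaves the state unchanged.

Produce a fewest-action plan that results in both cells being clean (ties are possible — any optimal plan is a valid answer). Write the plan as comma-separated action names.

step 1/2 (Left): (A; A:dirty, B:clean)
step 2/2 (Suck): (A; A:clean, B:clean)
min 2: go A then Suck

Left, Suck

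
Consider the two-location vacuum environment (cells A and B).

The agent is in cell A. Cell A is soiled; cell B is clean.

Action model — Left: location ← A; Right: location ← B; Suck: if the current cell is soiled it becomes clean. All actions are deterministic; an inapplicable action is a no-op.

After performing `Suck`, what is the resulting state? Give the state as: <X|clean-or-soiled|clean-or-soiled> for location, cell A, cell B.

<A|clean|clean>

start: <A|soiled|clean>
step 1/1 (Suck): <A|clean|clean>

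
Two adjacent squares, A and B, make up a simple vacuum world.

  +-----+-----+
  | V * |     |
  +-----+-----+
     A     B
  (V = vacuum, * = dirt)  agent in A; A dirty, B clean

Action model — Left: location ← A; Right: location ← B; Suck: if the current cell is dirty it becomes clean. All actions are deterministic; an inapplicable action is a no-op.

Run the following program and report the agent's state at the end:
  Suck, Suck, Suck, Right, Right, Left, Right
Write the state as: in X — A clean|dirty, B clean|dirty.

t=1 Suck ⇒ in A — A clean, B clean
t=2 Suck ⇒ in A — A clean, B clean
t=3 Suck ⇒ in A — A clean, B clean
t=4 Right ⇒ in B — A clean, B clean
t=5 Right ⇒ in B — A clean, B clean
t=6 Left ⇒ in A — A clean, B clean
t=7 Right ⇒ in B — A clean, B clean

in B — A clean, B clean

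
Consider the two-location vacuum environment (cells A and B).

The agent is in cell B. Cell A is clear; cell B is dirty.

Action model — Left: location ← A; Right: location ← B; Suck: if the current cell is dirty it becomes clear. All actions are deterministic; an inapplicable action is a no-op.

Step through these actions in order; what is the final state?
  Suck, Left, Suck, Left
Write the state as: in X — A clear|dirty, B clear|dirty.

step 1/4 (Suck): in B — A clear, B clear
step 2/4 (Left): in A — A clear, B clear
step 3/4 (Suck): in A — A clear, B clear
step 4/4 (Left): in A — A clear, B clear

in A — A clear, B clear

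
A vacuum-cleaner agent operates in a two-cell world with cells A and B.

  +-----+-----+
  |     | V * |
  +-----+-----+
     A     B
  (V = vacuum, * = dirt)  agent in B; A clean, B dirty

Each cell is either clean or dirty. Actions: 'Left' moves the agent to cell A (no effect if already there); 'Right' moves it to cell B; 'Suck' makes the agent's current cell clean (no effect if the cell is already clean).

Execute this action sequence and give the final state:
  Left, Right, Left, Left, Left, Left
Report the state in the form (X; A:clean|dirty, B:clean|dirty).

(A; A:clean, B:dirty)

t=1 Left ⇒ (A; A:clean, B:dirty)
t=2 Right ⇒ (B; A:clean, B:dirty)
t=3 Left ⇒ (A; A:clean, B:dirty)
t=4 Left ⇒ (A; A:clean, B:dirty)
t=5 Left ⇒ (A; A:clean, B:dirty)
t=6 Left ⇒ (A; A:clean, B:dirty)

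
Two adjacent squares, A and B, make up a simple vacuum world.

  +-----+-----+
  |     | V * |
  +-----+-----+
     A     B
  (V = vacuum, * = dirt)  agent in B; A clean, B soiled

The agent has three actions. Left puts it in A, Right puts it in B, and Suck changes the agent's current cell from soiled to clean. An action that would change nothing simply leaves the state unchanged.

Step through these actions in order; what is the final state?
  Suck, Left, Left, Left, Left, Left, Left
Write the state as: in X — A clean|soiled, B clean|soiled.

in A — A clean, B clean

1) do Suck; now in B — A clean, B clean
2) do Left; now in A — A clean, B clean
3) do Left; now in A — A clean, B clean
4) do Left; now in A — A clean, B clean
5) do Left; now in A — A clean, B clean
6) do Left; now in A — A clean, B clean
7) do Left; now in A — A clean, B clean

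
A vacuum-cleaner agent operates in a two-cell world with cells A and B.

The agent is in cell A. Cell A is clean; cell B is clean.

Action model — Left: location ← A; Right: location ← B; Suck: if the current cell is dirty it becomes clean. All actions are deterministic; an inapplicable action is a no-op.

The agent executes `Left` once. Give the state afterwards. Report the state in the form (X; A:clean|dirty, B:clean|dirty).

start: (A; A:clean, B:clean)
t=1 Left ⇒ (A; A:clean, B:clean)

(A; A:clean, B:clean)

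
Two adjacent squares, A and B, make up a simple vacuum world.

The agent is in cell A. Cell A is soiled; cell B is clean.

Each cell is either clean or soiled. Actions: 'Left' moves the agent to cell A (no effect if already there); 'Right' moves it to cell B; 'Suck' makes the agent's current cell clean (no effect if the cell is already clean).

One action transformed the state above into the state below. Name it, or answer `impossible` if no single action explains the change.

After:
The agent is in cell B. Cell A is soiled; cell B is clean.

try  Left: loc=A A=soiled B=clean
try Right: loc=B A=soiled B=clean  ← match
try  Suck: loc=A A=clean B=clean

Right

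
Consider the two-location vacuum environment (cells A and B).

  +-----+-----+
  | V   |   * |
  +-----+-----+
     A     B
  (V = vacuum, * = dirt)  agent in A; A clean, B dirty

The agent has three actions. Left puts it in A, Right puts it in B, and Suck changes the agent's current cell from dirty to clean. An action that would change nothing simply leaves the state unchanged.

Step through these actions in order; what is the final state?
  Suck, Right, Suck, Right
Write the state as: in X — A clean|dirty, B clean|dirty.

in B — A clean, B clean

[1] after Suck: in A — A clean, B dirty
[2] after Right: in B — A clean, B dirty
[3] after Suck: in B — A clean, B clean
[4] after Right: in B — A clean, B clean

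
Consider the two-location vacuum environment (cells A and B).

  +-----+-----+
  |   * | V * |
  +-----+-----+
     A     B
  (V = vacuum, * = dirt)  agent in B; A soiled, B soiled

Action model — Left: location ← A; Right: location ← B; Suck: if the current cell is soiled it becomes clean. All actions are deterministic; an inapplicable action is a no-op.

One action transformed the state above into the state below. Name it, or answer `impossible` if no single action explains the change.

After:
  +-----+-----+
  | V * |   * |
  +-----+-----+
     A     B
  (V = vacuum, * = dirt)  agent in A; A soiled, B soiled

try  Left: <A|soiled|soiled>  ← match
try Right: <B|soiled|soiled>
try  Suck: <B|soiled|clean>

Left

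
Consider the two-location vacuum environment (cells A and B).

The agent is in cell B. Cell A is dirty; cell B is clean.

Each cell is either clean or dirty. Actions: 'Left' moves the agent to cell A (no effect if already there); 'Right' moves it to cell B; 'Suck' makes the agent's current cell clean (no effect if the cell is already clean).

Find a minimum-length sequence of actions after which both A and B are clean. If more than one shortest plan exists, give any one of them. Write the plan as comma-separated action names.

Left, Suck

[1] after Left: <A|dirty|clean>
[2] after Suck: <A|clean|clean>
min 2: go A then Suck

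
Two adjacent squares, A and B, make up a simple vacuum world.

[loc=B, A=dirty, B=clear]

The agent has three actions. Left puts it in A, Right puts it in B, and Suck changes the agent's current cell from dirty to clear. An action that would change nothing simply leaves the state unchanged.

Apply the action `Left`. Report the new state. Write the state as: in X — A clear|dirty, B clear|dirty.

start: in B — A dirty, B clear
step 1/1 (Left): in A — A dirty, B clear

in A — A dirty, B clear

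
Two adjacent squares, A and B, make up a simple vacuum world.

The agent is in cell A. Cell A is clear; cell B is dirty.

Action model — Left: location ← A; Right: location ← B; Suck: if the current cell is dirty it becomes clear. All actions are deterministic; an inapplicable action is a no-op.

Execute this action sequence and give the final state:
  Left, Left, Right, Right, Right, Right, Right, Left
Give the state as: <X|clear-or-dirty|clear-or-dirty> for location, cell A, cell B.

<A|clear|dirty>

step 1/8 (Left): <A|clear|dirty>
step 2/8 (Left): <A|clear|dirty>
step 3/8 (Right): <B|clear|dirty>
step 4/8 (Right): <B|clear|dirty>
step 5/8 (Right): <B|clear|dirty>
step 6/8 (Right): <B|clear|dirty>
step 7/8 (Right): <B|clear|dirty>
step 8/8 (Left): <A|clear|dirty>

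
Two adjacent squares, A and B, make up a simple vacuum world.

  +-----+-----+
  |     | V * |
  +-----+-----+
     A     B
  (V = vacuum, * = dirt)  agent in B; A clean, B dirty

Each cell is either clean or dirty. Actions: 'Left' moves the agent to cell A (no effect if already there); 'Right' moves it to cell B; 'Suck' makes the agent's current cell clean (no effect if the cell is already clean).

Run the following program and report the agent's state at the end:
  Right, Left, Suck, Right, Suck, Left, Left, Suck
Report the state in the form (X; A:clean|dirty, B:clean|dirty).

(A; A:clean, B:clean)

Right (#1): (B; A:clean, B:dirty)
Left (#2): (A; A:clean, B:dirty)
Suck (#3): (A; A:clean, B:dirty)
Right (#4): (B; A:clean, B:dirty)
Suck (#5): (B; A:clean, B:clean)
Left (#6): (A; A:clean, B:clean)
Left (#7): (A; A:clean, B:clean)
Suck (#8): (A; A:clean, B:clean)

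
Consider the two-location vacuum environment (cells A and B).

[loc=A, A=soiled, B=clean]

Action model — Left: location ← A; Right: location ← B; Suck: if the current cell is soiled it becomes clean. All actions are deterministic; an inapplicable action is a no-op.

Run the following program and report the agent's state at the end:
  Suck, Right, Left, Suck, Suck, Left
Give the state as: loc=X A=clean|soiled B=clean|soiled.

step 1/6 (Suck): loc=A A=clean B=clean
step 2/6 (Right): loc=B A=clean B=clean
step 3/6 (Left): loc=A A=clean B=clean
step 4/6 (Suck): loc=A A=clean B=clean
step 5/6 (Suck): loc=A A=clean B=clean
step 6/6 (Left): loc=A A=clean B=clean

loc=A A=clean B=clean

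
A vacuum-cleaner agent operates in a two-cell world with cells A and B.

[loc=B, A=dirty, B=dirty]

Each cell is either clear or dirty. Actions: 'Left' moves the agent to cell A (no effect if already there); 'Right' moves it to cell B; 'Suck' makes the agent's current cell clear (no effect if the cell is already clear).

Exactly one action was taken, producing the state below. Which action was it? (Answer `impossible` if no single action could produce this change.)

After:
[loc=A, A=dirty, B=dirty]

Left

try  Left: loc=A A=dirty B=dirty  ← match
try Right: loc=B A=dirty B=dirty
try  Suck: loc=B A=dirty B=clear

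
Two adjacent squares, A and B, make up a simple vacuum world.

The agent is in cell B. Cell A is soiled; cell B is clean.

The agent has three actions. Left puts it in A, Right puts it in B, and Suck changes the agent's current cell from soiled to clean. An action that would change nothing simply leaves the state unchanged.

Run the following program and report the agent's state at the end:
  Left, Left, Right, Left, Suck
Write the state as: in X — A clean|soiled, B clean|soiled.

in A — A clean, B clean

[1] after Left: in A — A soiled, B clean
[2] after Left: in A — A soiled, B clean
[3] after Right: in B — A soiled, B clean
[4] after Left: in A — A soiled, B clean
[5] after Suck: in A — A clean, B clean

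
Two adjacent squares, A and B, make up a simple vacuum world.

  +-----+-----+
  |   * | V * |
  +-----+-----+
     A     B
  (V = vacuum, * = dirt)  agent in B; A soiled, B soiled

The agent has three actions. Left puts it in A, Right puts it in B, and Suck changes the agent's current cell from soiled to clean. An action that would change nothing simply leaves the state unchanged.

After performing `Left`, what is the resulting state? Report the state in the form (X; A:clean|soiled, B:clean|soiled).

start: (B; A:soiled, B:soiled)
t=1 Left ⇒ (A; A:soiled, B:soiled)

(A; A:soiled, B:soiled)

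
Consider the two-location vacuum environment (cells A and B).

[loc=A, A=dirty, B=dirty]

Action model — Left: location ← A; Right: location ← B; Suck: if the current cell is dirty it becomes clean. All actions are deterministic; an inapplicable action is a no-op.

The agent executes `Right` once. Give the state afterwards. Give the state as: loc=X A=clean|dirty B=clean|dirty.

loc=B A=dirty B=dirty

start: loc=A A=dirty B=dirty
1) do Right; now loc=B A=dirty B=dirty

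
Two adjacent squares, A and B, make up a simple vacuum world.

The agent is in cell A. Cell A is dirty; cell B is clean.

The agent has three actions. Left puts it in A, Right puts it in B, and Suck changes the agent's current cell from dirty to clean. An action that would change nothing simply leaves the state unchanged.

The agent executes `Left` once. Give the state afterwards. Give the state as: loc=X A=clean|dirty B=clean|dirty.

loc=A A=dirty B=clean

start: loc=A A=dirty B=clean
Left (#1): loc=A A=dirty B=clean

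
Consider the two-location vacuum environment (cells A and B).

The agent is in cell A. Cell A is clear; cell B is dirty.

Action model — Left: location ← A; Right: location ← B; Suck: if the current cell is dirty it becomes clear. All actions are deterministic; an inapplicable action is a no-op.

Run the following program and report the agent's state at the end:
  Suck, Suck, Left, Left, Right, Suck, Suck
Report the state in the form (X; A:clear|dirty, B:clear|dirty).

(B; A:clear, B:clear)

t=1 Suck ⇒ (A; A:clear, B:dirty)
t=2 Suck ⇒ (A; A:clear, B:dirty)
t=3 Left ⇒ (A; A:clear, B:dirty)
t=4 Left ⇒ (A; A:clear, B:dirty)
t=5 Right ⇒ (B; A:clear, B:dirty)
t=6 Suck ⇒ (B; A:clear, B:clear)
t=7 Suck ⇒ (B; A:clear, B:clear)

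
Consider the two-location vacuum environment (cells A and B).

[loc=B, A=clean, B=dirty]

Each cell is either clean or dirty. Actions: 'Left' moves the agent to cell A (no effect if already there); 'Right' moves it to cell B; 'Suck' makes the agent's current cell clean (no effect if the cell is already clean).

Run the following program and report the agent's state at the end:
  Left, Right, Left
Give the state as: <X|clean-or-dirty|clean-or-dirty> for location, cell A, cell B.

step 1/3 (Left): <A|clean|dirty>
step 2/3 (Right): <B|clean|dirty>
step 3/3 (Left): <A|clean|dirty>

<A|clean|dirty>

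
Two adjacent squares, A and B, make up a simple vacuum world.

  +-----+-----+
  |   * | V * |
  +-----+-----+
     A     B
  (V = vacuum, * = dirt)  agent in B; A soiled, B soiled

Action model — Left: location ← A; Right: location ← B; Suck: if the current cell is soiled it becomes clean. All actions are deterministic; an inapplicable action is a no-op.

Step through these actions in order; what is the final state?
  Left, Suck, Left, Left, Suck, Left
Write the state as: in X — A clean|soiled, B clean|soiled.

1. Left → in A — A soiled, B soiled
2. Suck → in A — A clean, B soiled
3. Left → in A — A clean, B soiled
4. Left → in A — A clean, B soiled
5. Suck → in A — A clean, B soiled
6. Left → in A — A clean, B soiled

in A — A clean, B soiled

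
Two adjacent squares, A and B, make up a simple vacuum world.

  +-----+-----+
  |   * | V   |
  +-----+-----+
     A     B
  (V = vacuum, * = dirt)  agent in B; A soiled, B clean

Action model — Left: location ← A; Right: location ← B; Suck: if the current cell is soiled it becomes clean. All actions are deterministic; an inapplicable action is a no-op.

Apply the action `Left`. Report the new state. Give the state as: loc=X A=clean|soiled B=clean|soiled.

loc=A A=soiled B=clean

start: loc=B A=soiled B=clean
1) do Left; now loc=A A=soiled B=clean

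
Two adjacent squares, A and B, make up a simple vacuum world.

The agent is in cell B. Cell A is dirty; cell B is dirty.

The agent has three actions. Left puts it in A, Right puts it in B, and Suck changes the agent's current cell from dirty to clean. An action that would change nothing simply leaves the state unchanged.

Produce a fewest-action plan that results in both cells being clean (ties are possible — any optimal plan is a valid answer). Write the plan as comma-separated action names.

Suck, Left, Suck

t=1 Suck ⇒ in B — A dirty, B clean
t=2 Left ⇒ in A — A dirty, B clean
t=3 Suck ⇒ in A — A clean, B clean
min 3: Suck B + move + Suck A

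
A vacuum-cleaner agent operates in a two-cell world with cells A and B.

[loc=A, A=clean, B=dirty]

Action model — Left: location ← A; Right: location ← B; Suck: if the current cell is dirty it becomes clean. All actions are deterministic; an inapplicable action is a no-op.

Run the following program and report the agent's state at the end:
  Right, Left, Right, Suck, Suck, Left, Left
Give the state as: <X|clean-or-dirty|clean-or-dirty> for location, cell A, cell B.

step 1/7 (Right): <B|clean|dirty>
step 2/7 (Left): <A|clean|dirty>
step 3/7 (Right): <B|clean|dirty>
step 4/7 (Suck): <B|clean|clean>
step 5/7 (Suck): <B|clean|clean>
step 6/7 (Left): <A|clean|clean>
step 7/7 (Left): <A|clean|clean>

<A|clean|clean>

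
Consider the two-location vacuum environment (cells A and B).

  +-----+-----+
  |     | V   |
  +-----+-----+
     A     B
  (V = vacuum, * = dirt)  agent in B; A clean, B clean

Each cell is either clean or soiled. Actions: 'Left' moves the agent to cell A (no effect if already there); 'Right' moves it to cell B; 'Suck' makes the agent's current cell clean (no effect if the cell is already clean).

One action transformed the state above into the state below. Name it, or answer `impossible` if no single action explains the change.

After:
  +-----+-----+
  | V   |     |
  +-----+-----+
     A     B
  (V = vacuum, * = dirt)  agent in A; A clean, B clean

Left

try  Left: in A — A clean, B clean  ← match
try Right: in B — A clean, B clean
try  Suck: in B — A clean, B clean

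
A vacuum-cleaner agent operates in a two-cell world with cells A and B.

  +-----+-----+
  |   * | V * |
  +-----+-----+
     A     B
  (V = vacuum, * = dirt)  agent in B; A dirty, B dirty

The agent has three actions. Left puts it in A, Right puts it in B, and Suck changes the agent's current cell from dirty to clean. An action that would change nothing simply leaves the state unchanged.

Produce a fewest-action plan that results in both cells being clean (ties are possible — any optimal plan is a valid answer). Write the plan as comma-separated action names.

Suck, Left, Suck

Suck (#1): in B — A dirty, B clean
Left (#2): in A — A dirty, B clean
Suck (#3): in A — A clean, B clean
min 3: Suck B + move + Suck A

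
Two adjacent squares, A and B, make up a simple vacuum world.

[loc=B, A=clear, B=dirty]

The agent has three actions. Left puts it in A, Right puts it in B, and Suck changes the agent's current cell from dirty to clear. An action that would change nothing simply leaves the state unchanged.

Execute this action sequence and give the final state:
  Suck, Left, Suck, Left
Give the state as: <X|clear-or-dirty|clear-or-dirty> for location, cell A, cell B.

[1] after Suck: <B|clear|clear>
[2] after Left: <A|clear|clear>
[3] after Suck: <A|clear|clear>
[4] after Left: <A|clear|clear>

<A|clear|clear>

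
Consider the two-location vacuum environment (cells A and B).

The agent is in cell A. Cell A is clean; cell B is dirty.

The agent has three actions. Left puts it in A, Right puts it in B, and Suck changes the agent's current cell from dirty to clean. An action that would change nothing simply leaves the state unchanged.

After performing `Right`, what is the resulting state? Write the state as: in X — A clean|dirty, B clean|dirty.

start: in A — A clean, B dirty
t=1 Right ⇒ in B — A clean, B dirty

in B — A clean, B dirty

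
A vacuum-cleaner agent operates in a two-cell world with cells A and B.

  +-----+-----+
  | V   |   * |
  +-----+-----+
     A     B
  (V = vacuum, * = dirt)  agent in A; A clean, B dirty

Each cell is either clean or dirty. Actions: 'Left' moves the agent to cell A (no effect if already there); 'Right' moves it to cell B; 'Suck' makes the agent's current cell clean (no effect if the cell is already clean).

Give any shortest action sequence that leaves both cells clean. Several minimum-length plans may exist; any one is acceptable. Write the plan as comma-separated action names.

Right, Suck

1. Right → loc=B A=clean B=dirty
2. Suck → loc=B A=clean B=clean
min 2: go B then Suck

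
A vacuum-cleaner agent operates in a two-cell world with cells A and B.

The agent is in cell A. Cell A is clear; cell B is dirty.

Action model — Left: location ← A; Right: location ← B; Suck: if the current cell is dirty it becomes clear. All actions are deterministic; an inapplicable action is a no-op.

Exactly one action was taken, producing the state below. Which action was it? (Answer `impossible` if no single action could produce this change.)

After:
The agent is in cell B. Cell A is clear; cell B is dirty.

Right

try  Left: (A; A:clear, B:dirty)
try Right: (B; A:clear, B:dirty)  ← match
try  Suck: (A; A:clear, B:dirty)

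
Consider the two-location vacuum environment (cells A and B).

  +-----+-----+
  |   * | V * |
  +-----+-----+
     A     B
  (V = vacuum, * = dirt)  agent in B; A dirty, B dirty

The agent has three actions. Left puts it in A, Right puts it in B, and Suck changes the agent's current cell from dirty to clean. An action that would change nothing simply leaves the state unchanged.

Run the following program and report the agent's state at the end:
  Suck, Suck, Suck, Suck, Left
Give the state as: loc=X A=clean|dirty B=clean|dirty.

t=1 Suck ⇒ loc=B A=dirty B=clean
t=2 Suck ⇒ loc=B A=dirty B=clean
t=3 Suck ⇒ loc=B A=dirty B=clean
t=4 Suck ⇒ loc=B A=dirty B=clean
t=5 Left ⇒ loc=A A=dirty B=clean

loc=A A=dirty B=clean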